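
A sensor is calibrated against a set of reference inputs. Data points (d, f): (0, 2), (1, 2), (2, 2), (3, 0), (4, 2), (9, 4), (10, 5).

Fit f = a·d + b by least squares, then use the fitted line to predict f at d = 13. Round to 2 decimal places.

f̂ = 5.31

Setting ∂/∂a … = 0 gives: 211·a + 29·b = 100;  29·a + 7·b = 17.
Eliminating b: 7·(row 1) − 29·(row 2) gives 636·a = 7·100 − 29·17 = 207, so a = 69/212.
Then b = (17 − 29·(69/212))/7 = 229/212.
At d = 13: f̂ = (69/212)·(13) + (229/212)·(1) = 563/106.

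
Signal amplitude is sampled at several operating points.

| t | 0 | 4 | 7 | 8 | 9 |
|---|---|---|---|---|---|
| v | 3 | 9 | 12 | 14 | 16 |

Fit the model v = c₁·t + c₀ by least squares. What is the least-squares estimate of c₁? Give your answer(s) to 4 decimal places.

Compute the Gram sums: Σt·t = 210, Σt = 28, Σ1 = 5.
Moment sums: Σt·v = 376, Σv = 54.
det = 210·5 − 28² = 266.
c₁ = (376·5 − 28·54)/266 = 184/133; c₀ = (210·54 − 28·376)/266 = 58/19.

c₁ = 1.3835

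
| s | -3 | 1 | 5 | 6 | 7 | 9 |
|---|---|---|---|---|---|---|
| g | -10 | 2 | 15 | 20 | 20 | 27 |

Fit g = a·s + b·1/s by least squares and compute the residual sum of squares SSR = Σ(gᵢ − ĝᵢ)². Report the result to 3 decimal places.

SSR = 6.302

The normal equations are: 201·a + 6·b = 610;  6·a + (480901/396900)·b = 368/21.
(Σs·s = 201, Σs·1/s = 6, Σ1/s·1/s = 480901/396900, Σs·g = 610, Σ1/s·g = 368/21.)
Eliminating b: (480901/396900)·(row 1) − 6·(row 2) gives (27457567/132300)·a = (480901/396900)·610 − 6·(368/21) = 25161841/39690, so a = 251618410/82372701.
Then b = ((368/21) − 6·(251618410/82372701))/(480901/396900) = -18219600/27457567.
Residuals: -29030460/27457567, -32214208/82372701, -680575/4845453, 48951120/27457567, -106066450/82372701, -11476521/27457567; SSR = 519078758/82372701.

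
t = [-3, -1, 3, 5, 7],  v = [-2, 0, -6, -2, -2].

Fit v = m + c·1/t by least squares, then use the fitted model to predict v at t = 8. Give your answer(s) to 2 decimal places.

Forming AᵀA = [[5, -23/35]; [-23/35, 14141/11025]] and Aᵀv = [-12, -212/105]ᵀ gives AᵀA·[m, c]ᵀ = Aᵀv.
Eliminating c: (14141/11025)·(row 1) − (-23/35)·(row 2) gives (65944/11025)·m = (14141/11025)·(-12) − (-23/35)·(-212/105) = -4096/245, so m = -23040/8243.
Then c = ((-212/105) − (-23/35)·(-23040/8243))/(14141/11025) = -24780/8243.
At t = 8: v̂ = (-23040/8243)·(1) + (-24780/8243)·(1/8) = -52275/16486.

v̂ = -3.17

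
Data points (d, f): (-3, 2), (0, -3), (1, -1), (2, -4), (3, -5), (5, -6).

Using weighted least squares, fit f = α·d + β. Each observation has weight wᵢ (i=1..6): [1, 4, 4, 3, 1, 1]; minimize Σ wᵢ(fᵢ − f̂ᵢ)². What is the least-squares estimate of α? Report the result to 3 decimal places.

α = -0.917

Entries of XᵀWX: Σwᵢ·d·d = 59, Σwᵢ·d = 15, Σwᵢ·1 = 14.
And Σwᵢ·d·f = -79, Σwᵢ·f = -37.
Eliminating β: 14·(row 1) − 15·(row 2) gives 601·α = 14·(-79) − 15·(-37) = -551, so α = -551/601.
Then β = ((-37) − 15·(-551/601))/14 = -998/601.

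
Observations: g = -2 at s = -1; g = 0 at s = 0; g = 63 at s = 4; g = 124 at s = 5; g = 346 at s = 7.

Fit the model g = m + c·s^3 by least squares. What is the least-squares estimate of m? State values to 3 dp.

AᵀA·[m, c]ᵀ = Aᵀg reads: 5·m + 531·c = 531;  531·m + 137371·c = 138212.
(Σ1 = 5, Σs^3 = 531, Σs^3·s^3 = 137371, Σg = 531, Σs^3·g = 138212.)
Δ = 5·137371 − 531² = 404894.
m = (531·137371 − 531·138212)/404894 = -446571/404894; c = (5·138212 − 531·531)/404894 = 409099/404894.

m = -1.103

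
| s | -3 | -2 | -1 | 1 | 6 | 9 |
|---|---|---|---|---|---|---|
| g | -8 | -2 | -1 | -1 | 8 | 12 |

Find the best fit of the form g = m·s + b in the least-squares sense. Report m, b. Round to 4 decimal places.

m = 1.4798, b = -1.1329

Compute the Gram sums: Σs·s = 132, Σs = 10, Σ1 = 6.
For Mᵀg: Σs·g = 184, Σg = 8.
MᵀM·[m, b]ᵀ = Mᵀg becomes [[132, 10]; [10, 6]]·[m, b]ᵀ = [184, 8]ᵀ.
Eliminating b: 6·(row 1) − 10·(row 2) gives 692·m = 6·184 − 10·8 = 1024, so m = 256/173.
Then b = (8 − 10·(256/173))/6 = -196/173.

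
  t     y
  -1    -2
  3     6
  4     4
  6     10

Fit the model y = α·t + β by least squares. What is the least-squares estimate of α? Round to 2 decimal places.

α = 1.62

The normal system MᵀM·[α, β]ᵀ = Mᵀy is [[62, 12]; [12, 4]]·[α, β]ᵀ = [96, 18]ᵀ.
Eliminating β: 4·(row 1) − 12·(row 2) gives 104·α = 4·96 − 12·18 = 168, so α = 21/13.
Then β = (18 − 12·(21/13))/4 = -9/26.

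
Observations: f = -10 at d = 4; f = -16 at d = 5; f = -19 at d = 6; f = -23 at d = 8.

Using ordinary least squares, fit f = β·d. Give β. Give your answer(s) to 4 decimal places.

β = -2.9645

The normal system MᵀM·[β]ᵀ = Mᵀf is [[141]]·[β]ᵀ = [-418]ᵀ.
Hence β = -418 / 141 ≈ -2.96454.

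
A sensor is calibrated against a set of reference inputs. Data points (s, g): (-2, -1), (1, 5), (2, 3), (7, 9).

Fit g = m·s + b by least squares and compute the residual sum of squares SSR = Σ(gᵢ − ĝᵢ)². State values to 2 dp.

Entries of AᵀA: Σs·s = 58, Σs = 8, Σ1 = 4.
And Σs·g = 76, Σg = 16.
So AᵀA·[m, b]ᵀ = Aᵀg: [[58, 8]; [8, 4]]·[m, b]ᵀ = [76, 16]ᵀ.
Δ = 58·4 − 8² = 168.
m = (76·4 − 8·16)/168 = 22/21; b = (58·16 − 8·76)/168 = 40/21.
Residuals: -17/21, 43/21, -1, -5/21; SSR = 124/21.

SSR = 5.90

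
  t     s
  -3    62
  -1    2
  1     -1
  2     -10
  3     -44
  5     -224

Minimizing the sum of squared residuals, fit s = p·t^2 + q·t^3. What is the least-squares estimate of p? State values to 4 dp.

Forming AᵀA = [[805, 3157]; [3157, 17149]] and Aᵀs = [-5477, -30945]ᵀ gives AᵀA·[p, q]ᵀ = Aᵀs.
Determinant 805·17149 − 3157² = 3838296.
p = ((-5477)·17149 − 3157·(-30945))/3838296 = 85643/87234; q = (805·(-30945) − 3157·(-5477))/3838296 = -272137/137082.

p = 0.9818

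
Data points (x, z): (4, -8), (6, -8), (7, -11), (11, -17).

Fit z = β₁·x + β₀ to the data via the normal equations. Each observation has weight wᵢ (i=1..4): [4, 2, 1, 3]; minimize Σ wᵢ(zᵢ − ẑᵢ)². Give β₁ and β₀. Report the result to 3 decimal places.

The normal system AᵀWA·[β₁, β₀]ᵀ = AᵀWz is [[548, 68]; [68, 10]]·[β₁, β₀]ᵀ = [-862, -110]ᵀ.
Determinant 548·10 − 68² = 856.
β₁ = ((-862)·10 − 68·(-110))/856 = -285/214; β₀ = (548·(-110) − 68·(-862))/856 = -208/107.

β₁ = -1.332, β₀ = -1.944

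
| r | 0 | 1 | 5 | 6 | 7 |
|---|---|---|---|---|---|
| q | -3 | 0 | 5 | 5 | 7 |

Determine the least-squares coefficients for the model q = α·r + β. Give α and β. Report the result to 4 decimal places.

Sums needed: Σr·r = 111, Σr = 19, Σ1 = 5.
For Aᵀq: Σr·q = 104, Σq = 14.
AᵀA·[α, β]ᵀ = Aᵀq becomes [[111, 19]; [19, 5]]·[α, β]ᵀ = [104, 14]ᵀ.
Eliminating β: 5·(row 1) − 19·(row 2) gives 194·α = 5·104 − 19·14 = 254, so α = 127/97.
Then β = (14 − 19·(127/97))/5 = -211/97.

α = 1.3093, β = -2.1753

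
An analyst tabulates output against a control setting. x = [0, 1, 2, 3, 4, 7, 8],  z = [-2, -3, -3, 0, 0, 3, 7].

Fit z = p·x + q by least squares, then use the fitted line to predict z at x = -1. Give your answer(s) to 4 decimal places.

Setting ∂/∂p … = 0 gives: 143·p + 25·q = 68;  25·p + 7·q = 2.
Eliminating q: 7·(row 1) − 25·(row 2) gives 376·p = 7·68 − 25·2 = 426, so p = 213/188.
Then q = (2 − 25·(213/188))/7 = -707/188.
At x = -1: ẑ = (213/188)·(-1) + (-707/188)·(1) = -230/47.

ẑ = -4.8936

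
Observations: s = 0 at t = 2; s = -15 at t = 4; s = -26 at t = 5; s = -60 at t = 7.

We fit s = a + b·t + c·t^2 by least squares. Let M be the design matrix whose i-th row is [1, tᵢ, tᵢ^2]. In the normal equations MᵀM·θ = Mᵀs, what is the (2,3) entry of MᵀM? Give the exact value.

540

Row 2 ↔ basis t, column 3 ↔ basis t^2, so (MᵀM)_{2,3} = Σᵢ (t)·(t^2) = (2)·(4) + (4)·(16) + (5)·(25) + (7)·(49) = 540.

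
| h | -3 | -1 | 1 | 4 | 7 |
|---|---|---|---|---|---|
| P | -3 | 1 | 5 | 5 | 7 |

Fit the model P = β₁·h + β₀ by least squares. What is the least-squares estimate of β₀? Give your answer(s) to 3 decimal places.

β₀ = 1.532

Forming MᵀM = [[76, 8]; [8, 5]] and MᵀP = [82, 15]ᵀ gives MᵀM·[β₁, β₀]ᵀ = MᵀP.
Δ = 76·5 − 8² = 316.
β₁ = (82·5 − 8·15)/316 = 145/158; β₀ = (76·15 − 8·82)/316 = 121/79.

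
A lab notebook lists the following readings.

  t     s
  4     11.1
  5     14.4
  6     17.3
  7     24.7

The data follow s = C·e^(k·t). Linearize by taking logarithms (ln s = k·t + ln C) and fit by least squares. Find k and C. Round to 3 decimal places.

Linearized form: ln s = k·t + ln C. From the 4 transformed points,
Σt = 22.0000, Σ(t)² = 126.0000, Σln s = 11.1317, Σt·ln s = 62.5158.
Equations: 126.0000·k + 22.0000·ln C = 62.5158;  22.0000·k + 4·ln C = 11.1317.
Slope k = (n·Σt·ln s − Σt·Σln s)/(n·Σ(t)² − (Σt)²) = (4·62.5158 − 22.0000·11.1317)/20.0000 = 0.25831; ln C = (Σln s − k·Σt)/n = 1.36224, so C = exp(1.36224) = 3.90494.

k = 0.258, C = 3.905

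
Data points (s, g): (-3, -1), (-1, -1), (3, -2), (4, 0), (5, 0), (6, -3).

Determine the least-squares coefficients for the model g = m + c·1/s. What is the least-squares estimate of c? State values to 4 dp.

Forming XᵀX = [[6, -23/60]; [-23/60, 541/400]] and Xᵀg = [-7, 1/6]ᵀ gives XᵀX·[m, c]ᵀ = Xᵀg.
Determinant 6·(541/400) − (-23/60)² = 5737/720.
m = ((-7)·(541/400) − (-23/60)·(1/6))/(5737/720) = -33853/28685; c = (6·(1/6) − (-23/60)·(-7))/(5737/720) = -1212/5737.

c = -0.2113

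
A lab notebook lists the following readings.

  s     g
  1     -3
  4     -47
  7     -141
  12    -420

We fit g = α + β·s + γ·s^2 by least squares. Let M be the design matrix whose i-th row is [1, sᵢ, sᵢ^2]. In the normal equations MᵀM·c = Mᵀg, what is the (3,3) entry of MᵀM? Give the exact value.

Row 3 ↔ basis s^2, column 3 ↔ basis s^2, so (MᵀM)_{3,3} = Σᵢ (s^2)·(s^2) = (1)·(1) + (16)·(16) + (49)·(49) + (144)·(144) = 23394.

23394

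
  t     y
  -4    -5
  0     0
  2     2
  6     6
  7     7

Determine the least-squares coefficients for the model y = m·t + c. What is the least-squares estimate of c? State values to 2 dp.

c = -0.37

The normal equations are: 105·m + 11·c = 109;  11·m + 5·c = 10.
(Σt·t = 105, Σt = 11, Σ1 = 5, Σt·y = 109, Σy = 10.)
Eliminating c: 5·(row 1) − 11·(row 2) gives 404·m = 5·109 − 11·10 = 435, so m = 435/404.
Then c = (10 − 11·(435/404))/5 = -149/404.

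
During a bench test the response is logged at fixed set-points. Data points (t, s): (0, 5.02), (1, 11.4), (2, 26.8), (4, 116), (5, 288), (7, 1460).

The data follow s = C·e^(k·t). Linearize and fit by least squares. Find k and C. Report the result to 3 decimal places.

Linearized form: ln s = k·t + ln C. From the 6 transformed points,
Over the data: Σt = 19.0000, Σ(t)² = 95.0000, Σln s = 25.0382, Σt·ln s = 107.3429.
Normal system: [[95.0000, 19.0000]; [19.0000, 6]]·[k, ln C]ᵀ = [107.3429, 25.0382]ᵀ.
Slope k = (n·Σt·ln s − Σt·Σln s)/(n·Σ(t)² − (Σt)²) = (6·107.3429 − 19.0000·25.0382)/209.0000 = 0.80542; ln C = (Σln s − k·Σt)/n = 1.62255, so C = exp(1.62255) = 5.06598.

k = 0.805, C = 5.066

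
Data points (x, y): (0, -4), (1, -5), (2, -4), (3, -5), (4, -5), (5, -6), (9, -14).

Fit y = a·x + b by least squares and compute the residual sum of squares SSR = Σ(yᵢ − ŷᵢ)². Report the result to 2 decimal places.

Compute the Gram sums: Σx·x = 136, Σx = 24, Σ1 = 7.
For Mᵀy: Σx·y = -204, Σy = -43.
MᵀM·[a, b]ᵀ = Mᵀy becomes [[136, 24]; [24, 7]]·[a, b]ᵀ = [-204, -43]ᵀ.
Eliminating b: 7·(row 1) − 24·(row 2) gives 376·a = 7·(-204) − 24·(-43) = -396, so a = -99/94.
Then b = ((-43) − 24·(-99/94))/7 = -119/47.
Residuals: -69/47, -133/94, 30/47, 65/94, 82/47, 169/94, -187/94; SSR = 718/47.

SSR = 15.28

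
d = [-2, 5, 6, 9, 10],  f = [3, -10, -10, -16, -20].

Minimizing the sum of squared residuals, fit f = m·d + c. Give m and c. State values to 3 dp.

With design matrix M, MᵀM = [[246, 28]; [28, 5]] and Mᵀf = [-460, -53]ᵀ.
det = 246·5 − 28² = 446.
m = ((-460)·5 − 28·(-53))/446 = -408/223; c = (246·(-53) − 28·(-460))/446 = -79/223.

m = -1.830, c = -0.354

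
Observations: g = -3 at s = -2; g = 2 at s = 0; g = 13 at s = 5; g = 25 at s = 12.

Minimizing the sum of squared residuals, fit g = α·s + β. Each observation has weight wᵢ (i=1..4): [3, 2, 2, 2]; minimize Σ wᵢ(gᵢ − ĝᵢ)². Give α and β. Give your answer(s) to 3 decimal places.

MᵀWM·[α, β]ᵀ = MᵀWg reads: 350·α + 28·β = 748;  28·α + 9·β = 71.
(Σwᵢ·s·s = 350, Σwᵢ·s = 28, Σwᵢ·1 = 9, Σwᵢ·s·g = 748, Σwᵢ·g = 71.)
Eliminating β: 9·(row 1) − 28·(row 2) gives 2366·α = 9·748 − 28·71 = 4744, so α = 2372/1183.
Then β = (71 − 28·(2372/1183))/9 = 279/169.

α = 2.005, β = 1.651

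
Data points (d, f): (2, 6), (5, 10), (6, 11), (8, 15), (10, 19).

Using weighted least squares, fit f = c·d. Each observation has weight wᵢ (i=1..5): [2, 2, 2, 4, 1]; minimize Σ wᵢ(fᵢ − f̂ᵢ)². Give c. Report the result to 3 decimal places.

c = 1.905

The normal equations are: 486·c = 926.
Hence c = 926 / 486 ≈ 1.90535.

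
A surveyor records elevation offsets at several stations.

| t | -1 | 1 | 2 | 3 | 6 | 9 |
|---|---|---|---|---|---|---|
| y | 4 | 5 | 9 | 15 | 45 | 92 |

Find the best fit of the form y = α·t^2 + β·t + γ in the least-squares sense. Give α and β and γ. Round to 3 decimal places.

The normal equations are: 7956·α + 980·β + 132·γ = 9252;  980·α + 132·β + 20·γ = 1162;  132·α + 20·β + 6·γ = 170.
Solving the 3×3 system (Gaussian elimination) gives α = 14489/14424, β = 3893/4808, γ = 6374/1803.

α = 1.005, β = 0.810, γ = 3.535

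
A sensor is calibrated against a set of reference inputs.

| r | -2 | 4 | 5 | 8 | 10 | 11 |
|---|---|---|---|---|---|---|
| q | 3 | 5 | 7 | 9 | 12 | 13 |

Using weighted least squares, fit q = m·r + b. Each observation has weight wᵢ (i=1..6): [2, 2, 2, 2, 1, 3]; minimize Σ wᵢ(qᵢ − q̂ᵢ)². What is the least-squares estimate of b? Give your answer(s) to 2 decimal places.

Forming XᵀWX = [[681, 73]; [73, 12]] and XᵀWq = [791, 99]ᵀ gives XᵀWX·[m, b]ᵀ = XᵀWq.
Eliminating b: 12·(row 1) − 73·(row 2) gives 2843·m = 12·791 − 73·99 = 2265, so m = 2265/2843.
Then b = (99 − 73·(2265/2843))/12 = 9676/2843.

b = 3.40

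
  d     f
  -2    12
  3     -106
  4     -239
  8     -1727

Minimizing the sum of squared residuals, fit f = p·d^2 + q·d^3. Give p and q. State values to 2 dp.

p = -2.85, q = -3.02

The normal system MᵀM·[p, q]ᵀ = Mᵀf is [[4449, 34003]; [34003, 267033]]·[p, q]ᵀ = [-115258, -902478]ᵀ.
Eliminating q: 267033·(row 1) − 34003·(row 2) gives 31825808·p = 267033·(-115258) − 34003·(-902478) = -90730080, so p = -810090/284159.
Then q = ((-902478) − 34003·(-810090/284159))/267033 = -857204/284159.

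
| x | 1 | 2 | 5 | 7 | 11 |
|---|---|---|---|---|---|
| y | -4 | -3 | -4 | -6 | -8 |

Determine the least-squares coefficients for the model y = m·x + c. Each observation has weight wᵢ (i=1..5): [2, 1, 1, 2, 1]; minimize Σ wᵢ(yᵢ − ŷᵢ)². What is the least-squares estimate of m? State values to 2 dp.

Forming MᵀWM = [[250, 34]; [34, 7]] and MᵀWy = [-206, -35]ᵀ gives MᵀWM·[m, c]ᵀ = MᵀWy.
det = 250·7 − 34² = 594.
m = ((-206)·7 − 34·(-35))/594 = -14/33; c = (250·(-35) − 34·(-206))/594 = -97/33.

m = -0.42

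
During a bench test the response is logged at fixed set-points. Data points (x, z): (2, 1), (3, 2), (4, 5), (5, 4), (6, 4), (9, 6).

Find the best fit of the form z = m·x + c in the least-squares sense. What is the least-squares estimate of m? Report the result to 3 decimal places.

With design matrix M, MᵀM = [[171, 29]; [29, 6]] and Mᵀz = [126, 22]ᵀ.
Eliminating c: 6·(row 1) − 29·(row 2) gives 185·m = 6·126 − 29·22 = 118, so m = 118/185.
Then c = (22 − 29·(118/185))/6 = 108/185.

m = 0.638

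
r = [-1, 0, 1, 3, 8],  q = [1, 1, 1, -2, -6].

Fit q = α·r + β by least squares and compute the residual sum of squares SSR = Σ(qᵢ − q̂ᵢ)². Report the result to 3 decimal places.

Entries of XᵀX: Σr·r = 75, Σr = 11, Σ1 = 5.
Moment sums: Σr·q = -54, Σq = -5.
So XᵀX·[α, β]ᵀ = Xᵀq: [[75, 11]; [11, 5]]·[α, β]ᵀ = [-54, -5]ᵀ.
Δ = 75·5 − 11² = 254.
α = ((-54)·5 − 11·(-5))/254 = -215/254; β = (75·(-5) − 11·(-54))/254 = 219/254.
Residuals: -90/127, 35/254, 125/127, -41/127, -23/254; SSR = 407/254.

SSR = 1.602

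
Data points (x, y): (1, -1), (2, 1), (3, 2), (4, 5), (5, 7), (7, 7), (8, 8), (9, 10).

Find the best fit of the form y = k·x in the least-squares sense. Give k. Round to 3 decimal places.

Normal-equation sums: Σx·x = 249.
For Mᵀy: Σx·y = 265.
MᵀM·[k]ᵀ = Mᵀy becomes [[249]]·[k]ᵀ = [265]ᵀ.
Hence k = 265 / 249 ≈ 1.06426.

k = 1.064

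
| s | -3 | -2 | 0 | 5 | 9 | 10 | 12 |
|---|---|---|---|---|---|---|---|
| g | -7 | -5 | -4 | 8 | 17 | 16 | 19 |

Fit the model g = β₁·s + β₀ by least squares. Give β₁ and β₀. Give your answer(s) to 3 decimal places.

The normal equations are: 363·β₁ + 31·β₀ = 612;  31·β₁ + 7·β₀ = 44.
det = 363·7 − 31² = 1580.
β₁ = (612·7 − 31·44)/1580 = 146/79; β₀ = (363·44 − 31·612)/1580 = -150/79.

β₁ = 1.848, β₀ = -1.899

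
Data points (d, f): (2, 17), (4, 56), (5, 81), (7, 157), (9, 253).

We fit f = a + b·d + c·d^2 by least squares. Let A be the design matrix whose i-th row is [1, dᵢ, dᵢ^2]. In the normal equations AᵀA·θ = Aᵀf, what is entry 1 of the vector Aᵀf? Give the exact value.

564

Entry 1 ↔ basis 1, so (Aᵀf)_{1} = Σᵢ fᵢ = (1)·(17) + (1)·(56) + (1)·(81) + (1)·(157) + (1)·(253) = 564.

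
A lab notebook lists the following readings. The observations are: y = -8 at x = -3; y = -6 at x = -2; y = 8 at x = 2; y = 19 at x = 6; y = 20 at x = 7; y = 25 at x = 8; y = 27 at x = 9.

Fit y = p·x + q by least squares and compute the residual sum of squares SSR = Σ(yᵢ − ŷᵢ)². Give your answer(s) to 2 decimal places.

SSR = 5.33

AᵀA·[p, q]ᵀ = Aᵀy reads: 247·p + 27·q = 749;  27·p + 7·q = 85.
det = 247·7 − 27² = 1000.
p = (749·7 − 27·85)/1000 = 737/250; q = (247·85 − 27·749)/1000 = 193/250.
Residuals: 9/125, -219/250, 333/250, 27/50, -176/125, 161/250, -38/125; SSR = 666/125.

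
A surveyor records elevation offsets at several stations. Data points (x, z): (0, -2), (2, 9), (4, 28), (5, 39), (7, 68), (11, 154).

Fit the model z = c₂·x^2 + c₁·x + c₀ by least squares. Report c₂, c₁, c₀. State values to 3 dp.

c₂ = 0.999, c₁ = 3.117, c₀ = -1.533

From the data, Σx^2·x^2 = 17939, Σx^2·x = 1871, Σx^2 = 215, Σx·x = 215, Σx = 29, Σ1 = 6.
And Σx^2·z = 23425, Σx·z = 2495, Σz = 296.
So AᵀA·[c₂, c₁, c₀]ᵀ = Aᵀz: [[17939, 1871, 215]; [1871, 215, 29]; [215, 29, 6]]·[c₂, c₁, c₀]ᵀ = [23425, 2495, 296]ᵀ.
Inverting the 3×3 Gram matrix, [c₂, c₁, c₀]ᵀ = [27709/27735, 86459/27735, -14177/9245]ᵀ.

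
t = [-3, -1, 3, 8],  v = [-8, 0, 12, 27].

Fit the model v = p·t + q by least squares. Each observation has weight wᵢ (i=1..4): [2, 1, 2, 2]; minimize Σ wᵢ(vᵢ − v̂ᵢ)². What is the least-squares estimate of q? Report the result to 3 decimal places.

Normal-equation sums: Σwᵢ·t·t = 165, Σwᵢ·t = 15, Σwᵢ·1 = 7.
Right-hand side: Σwᵢ·t·v = 552, Σwᵢ·v = 62.
Eliminating q: 7·(row 1) − 15·(row 2) gives 930·p = 7·552 − 15·62 = 2934, so p = 489/155.
Then q = (62 − 15·(489/155))/7 = 65/31.

q = 2.097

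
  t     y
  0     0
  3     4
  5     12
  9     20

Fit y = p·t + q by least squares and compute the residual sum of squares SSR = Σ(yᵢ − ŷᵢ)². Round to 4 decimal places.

Entries of MᵀM: Σt·t = 115, Σt = 17, Σ1 = 4.
And Σt·y = 252, Σy = 36.
MᵀM·[p, q]ᵀ = Mᵀy becomes [[115, 17]; [17, 4]]·[p, q]ᵀ = [252, 36]ᵀ.
Determinant 115·4 − 17² = 171.
p = (252·4 − 17·36)/171 = 44/19; q = (115·36 − 17·252)/171 = -16/19.
Residuals: 16/19, -40/19, 24/19, 0; SSR = 128/19.

SSR = 6.7368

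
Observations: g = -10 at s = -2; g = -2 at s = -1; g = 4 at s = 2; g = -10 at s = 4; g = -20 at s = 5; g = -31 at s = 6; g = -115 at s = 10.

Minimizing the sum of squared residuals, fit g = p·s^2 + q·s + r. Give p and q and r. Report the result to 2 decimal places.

p = -1.49, q = 3.14, r = 2.51

With design matrix M, MᵀM = [[12210, 1404, 186]; [1404, 186, 24]; [186, 24, 7]] and Mᵀg = [-13302, -1446, -184]ᵀ.
Row-reducing yields p = -48203/32389, q = 101583/32389, r = 81170/32389.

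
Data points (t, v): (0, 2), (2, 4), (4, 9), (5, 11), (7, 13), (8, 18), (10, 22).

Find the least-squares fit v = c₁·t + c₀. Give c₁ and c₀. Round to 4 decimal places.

With design matrix X, XᵀX = [[258, 36]; [36, 7]] and Xᵀv = [554, 79]ᵀ.
Eliminating c₀: 7·(row 1) − 36·(row 2) gives 510·c₁ = 7·554 − 36·79 = 1034, so c₁ = 517/255.
Then c₀ = (79 − 36·(517/255))/7 = 73/85.

c₁ = 2.0275, c₀ = 0.8588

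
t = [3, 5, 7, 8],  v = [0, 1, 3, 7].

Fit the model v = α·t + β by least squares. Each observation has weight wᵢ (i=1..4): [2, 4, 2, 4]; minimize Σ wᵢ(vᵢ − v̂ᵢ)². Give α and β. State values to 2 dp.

The normal equations are: 472·α + 72·β = 286;  72·α + 12·β = 38.
Eliminating β: 12·(row 1) − 72·(row 2) gives 480·α = 12·286 − 72·38 = 696, so α = 29/20.
Then β = (38 − 72·(29/20))/12 = -83/15.

α = 1.45, β = -5.53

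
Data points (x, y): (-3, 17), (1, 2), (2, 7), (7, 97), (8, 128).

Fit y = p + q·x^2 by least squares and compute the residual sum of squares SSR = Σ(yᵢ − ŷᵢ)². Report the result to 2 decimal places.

Setting ∂/∂p … = 0 gives: 5·p + 127·q = 251;  127·p + 6595·q = 13128.
(Σ1 = 5, Σx^2 = 127, Σx^2·x^2 = 6595, Σy = 251, Σx^2·y = 13128.)
Δ = 5·6595 − 127² = 16846.
p = (251·6595 − 127·13128)/16846 = -11911/16846; q = (5·13128 − 127·251)/16846 = 33763/16846.
Residuals: -2787/8423, 5920/8423, -5219/16846, -4207/8423, 7367/16846; SSR = 19207/16846.

SSR = 1.14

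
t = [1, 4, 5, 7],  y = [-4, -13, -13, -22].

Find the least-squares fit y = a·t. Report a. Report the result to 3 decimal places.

Forming XᵀX = [[91]] and Xᵀy = [-275]ᵀ gives XᵀX·[a]ᵀ = Xᵀy.
Hence a = -275 / 91 ≈ -3.02198.

a = -3.022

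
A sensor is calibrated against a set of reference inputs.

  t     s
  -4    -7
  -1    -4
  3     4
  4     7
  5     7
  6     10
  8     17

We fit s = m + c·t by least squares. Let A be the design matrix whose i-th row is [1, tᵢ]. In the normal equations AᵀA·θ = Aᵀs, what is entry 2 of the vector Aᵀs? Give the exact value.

303

Entry 2 ↔ basis t, so (Aᵀs)_{2} = Σᵢ (t)·sᵢ = (-4)·(-7) + (-1)·(-4) + (3)·(4) + (4)·(7) + (5)·(7) + (6)·(10) + (8)·(17) = 303.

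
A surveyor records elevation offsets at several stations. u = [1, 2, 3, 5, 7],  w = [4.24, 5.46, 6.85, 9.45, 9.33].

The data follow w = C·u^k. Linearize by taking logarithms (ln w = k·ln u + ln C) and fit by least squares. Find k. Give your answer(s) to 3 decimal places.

With ln wᵢ as the transformed response and ln uᵢ as the regressor:
AᵀA = [[8.0643, 5.3471]; [5.3471, 5]], rhs = [11.2511, 9.5455]ᵀ  (here Σln u = 5.3471, Σ(ln u)² = 8.0643, Σln w = 9.5455, Σln u·ln w = 11.2511).
Slope k = (n·Σln u·ln w − Σln u·Σln w)/(n·Σ(ln u)² − (Σln u)²) = (5·11.2511 − 5.3471·9.5455)/11.7297 = 0.44456; ln C = (Σln w − k·Σln u)/n = 1.43368.

k = 0.445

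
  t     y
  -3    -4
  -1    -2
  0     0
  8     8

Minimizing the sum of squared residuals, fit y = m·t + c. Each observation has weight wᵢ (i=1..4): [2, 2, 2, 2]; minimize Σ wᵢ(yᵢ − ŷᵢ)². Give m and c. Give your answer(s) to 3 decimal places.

Setting ∂/∂m … = 0 gives: 148·m + 8·c = 156;  8·m + 8·c = 4.
Eliminating c: 8·(row 1) − 8·(row 2) gives 1120·m = 8·156 − 8·4 = 1216, so m = 38/35.
Then c = (4 − 8·(38/35))/8 = -41/70.

m = 1.086, c = -0.586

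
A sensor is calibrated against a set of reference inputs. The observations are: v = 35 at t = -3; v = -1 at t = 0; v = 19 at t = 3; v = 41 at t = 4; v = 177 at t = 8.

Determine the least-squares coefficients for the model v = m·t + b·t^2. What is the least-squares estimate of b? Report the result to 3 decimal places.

Forming MᵀM = [[98, 576]; [576, 4514]] and Mᵀv = [1532, 12470]ᵀ gives MᵀM·[m, b]ᵀ = Mᵀv.
det = 98·4514 − 576² = 110596.
m = (1532·4514 − 576·12470)/110596 = -66818/27649; b = (98·12470 − 576·1532)/110596 = 84907/27649.

b = 3.071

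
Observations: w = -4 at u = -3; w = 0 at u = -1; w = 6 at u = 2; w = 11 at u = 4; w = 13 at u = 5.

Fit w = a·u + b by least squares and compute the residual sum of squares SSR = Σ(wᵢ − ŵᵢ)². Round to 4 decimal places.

SSR = 0.3496

Setting ∂/∂a … = 0 gives: 55·a + 7·b = 133;  7·a + 5·b = 26.
(Σu·u = 55, Σu = 7, Σ1 = 5, Σu·w = 133, Σw = 26.)
Eliminating b: 5·(row 1) − 7·(row 2) gives 226·a = 5·133 − 7·26 = 483, so a = 483/226.
Then b = (26 − 7·(483/226))/5 = 499/226.
Residuals: 23/113, -8/113, -109/226, 55/226, 12/113; SSR = 79/226.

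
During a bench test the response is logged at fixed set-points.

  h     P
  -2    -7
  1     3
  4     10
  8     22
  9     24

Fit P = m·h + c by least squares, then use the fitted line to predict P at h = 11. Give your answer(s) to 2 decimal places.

P̂ = 30.02

From the data, Σh·h = 166, Σh = 20, Σ1 = 5.
For AᵀP: Σh·P = 449, ΣP = 52.
So AᵀA·[m, c]ᵀ = AᵀP: [[166, 20]; [20, 5]]·[m, c]ᵀ = [449, 52]ᵀ.
det = 166·5 − 20² = 430.
m = (449·5 − 20·52)/430 = 241/86; c = (166·52 − 20·449)/430 = -174/215.
At h = 11: P̂ = (241/86)·(11) + (-174/215)·(1) = 12907/430.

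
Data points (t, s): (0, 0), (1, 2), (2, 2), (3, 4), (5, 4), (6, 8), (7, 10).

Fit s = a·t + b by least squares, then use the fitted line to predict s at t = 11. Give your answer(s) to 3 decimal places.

ŝ = 13.932

Sums needed: Σt·t = 124, Σt = 24, Σ1 = 7.
And Σt·s = 156, Σs = 30.
So XᵀX·[a, b]ᵀ = Xᵀs: [[124, 24]; [24, 7]]·[a, b]ᵀ = [156, 30]ᵀ.
Determinant 124·7 − 24² = 292.
a = (156·7 − 24·30)/292 = 93/73; b = (124·30 − 24·156)/292 = -6/73.
At t = 11: ŝ = (93/73)·(11) + (-6/73)·(1) = 1017/73.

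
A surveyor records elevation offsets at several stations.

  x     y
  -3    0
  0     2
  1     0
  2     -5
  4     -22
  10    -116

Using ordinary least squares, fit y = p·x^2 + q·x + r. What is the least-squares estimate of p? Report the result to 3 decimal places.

p = -0.978

Entries of MᵀM: Σx^2·x^2 = 10354, Σx^2·x = 1046, Σx^2 = 130, Σx·x = 130, Σx = 14, Σ1 = 6.
For Mᵀy: Σx^2·y = -11972, Σx·y = -1258, Σy = -141.
MᵀM·[p, q, r]ᵀ = Mᵀy becomes [[10354, 1046, 130]; [1046, 130, 14]; [130, 14, 6]]·[p, q, r]ᵀ = [-11972, -1258, -141]ᵀ.
Solving the 3×3 system (Gaussian elimination) gives p = -2781/2845, q = -23739/11380, r = 28981/11380.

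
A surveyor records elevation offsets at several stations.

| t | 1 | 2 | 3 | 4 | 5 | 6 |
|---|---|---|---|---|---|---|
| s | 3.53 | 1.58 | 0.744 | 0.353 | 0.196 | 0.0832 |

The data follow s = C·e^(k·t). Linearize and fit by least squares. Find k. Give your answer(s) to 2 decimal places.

k = -0.74

With ln sᵢ as the transformed response and tᵢ as the regressor:
Sums: Σt = 21.0000, Σ(t)² = 91.0000, Σln s = -3.7344, Σt·ln s = -25.9434.
Normal system: [[91.0000, 21.0000]; [21.0000, 6]]·[k, ln C]ᵀ = [-25.9434, -3.7344]ᵀ.
Δ = 91.0000·6 − (21.0000)² = 105.0000; k = (-25.9434·6 − 21.0000·-3.7344)/105.0000 = -0.73559, ln C = (91.0000·-3.7344 − 21.0000·-25.9434)/105.0000 = 1.95218.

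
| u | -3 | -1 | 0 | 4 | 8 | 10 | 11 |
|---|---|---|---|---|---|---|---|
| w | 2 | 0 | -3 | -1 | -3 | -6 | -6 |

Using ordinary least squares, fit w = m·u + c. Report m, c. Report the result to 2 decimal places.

m = -0.47, c = -0.48

Normal-equation sums: Σu·u = 311, Σu = 29, Σ1 = 7.
Moment sums: Σu·w = -160, Σw = -17.
MᵀM·[m, c]ᵀ = Mᵀw becomes [[311, 29]; [29, 7]]·[m, c]ᵀ = [-160, -17]ᵀ.
Determinant 311·7 − 29² = 1336.
m = ((-160)·7 − 29·(-17))/1336 = -627/1336; c = (311·(-17) − 29·(-160))/1336 = -647/1336.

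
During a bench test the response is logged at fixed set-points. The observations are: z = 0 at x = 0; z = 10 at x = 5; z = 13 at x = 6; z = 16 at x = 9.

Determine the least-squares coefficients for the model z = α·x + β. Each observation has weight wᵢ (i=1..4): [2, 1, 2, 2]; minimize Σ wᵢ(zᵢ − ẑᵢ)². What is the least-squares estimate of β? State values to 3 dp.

β = 0.548

AᵀWA·[α, β]ᵀ = AᵀWz reads: 259·α + 35·β = 494;  35·α + 7·β = 68.
Eliminating β: 7·(row 1) − 35·(row 2) gives 588·α = 7·494 − 35·68 = 1078, so α = 11/6.
Then β = (68 − 35·(11/6))/7 = 23/42.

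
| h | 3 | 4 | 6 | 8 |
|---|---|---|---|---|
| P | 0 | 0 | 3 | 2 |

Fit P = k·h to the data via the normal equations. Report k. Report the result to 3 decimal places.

k = 0.272

From the data, Σh·h = 125.
Right-hand side: Σh·P = 34.
So MᵀM·[k]ᵀ = MᵀP: [[125]]·[k]ᵀ = [34]ᵀ.
k = 34/125 = 0.272.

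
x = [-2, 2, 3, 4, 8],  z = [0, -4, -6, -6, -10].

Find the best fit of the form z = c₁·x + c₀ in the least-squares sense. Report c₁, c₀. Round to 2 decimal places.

c₁ = -1.00, c₀ = -2.20

The normal equations are: 97·c₁ + 15·c₀ = -130;  15·c₁ + 5·c₀ = -26.
(Σx·x = 97, Σx = 15, Σ1 = 5, Σx·z = -130, Σz = -26.)
det = 97·5 − 15² = 260.
c₁ = ((-130)·5 − 15·(-26))/260 = -1; c₀ = (97·(-26) − 15·(-130))/260 = -11/5.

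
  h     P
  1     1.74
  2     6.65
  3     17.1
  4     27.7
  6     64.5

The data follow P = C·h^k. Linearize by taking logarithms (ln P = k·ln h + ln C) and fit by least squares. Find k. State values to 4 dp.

k = 2.0236

Linearized form: ln P = k·ln h + ln C. From the 5 transformed points,
AᵀA = [[6.8196, 4.9698]; [4.9698, 5]], rhs = [16.5024, 12.7757]ᵀ  (here Σln h = 4.9698, Σ(ln h)² = 6.8196, Σln P = 12.7757, Σln h·ln P = 16.5024).
Slope k = (n·Σln h·ln P − Σln h·Σln P)/(n·Σ(ln h)² − (Σln h)²) = (5·16.5024 − 4.9698·12.7757)/9.3990 = 2.02355; ln C = (Σln P − k·Σln h)/n = 0.54380.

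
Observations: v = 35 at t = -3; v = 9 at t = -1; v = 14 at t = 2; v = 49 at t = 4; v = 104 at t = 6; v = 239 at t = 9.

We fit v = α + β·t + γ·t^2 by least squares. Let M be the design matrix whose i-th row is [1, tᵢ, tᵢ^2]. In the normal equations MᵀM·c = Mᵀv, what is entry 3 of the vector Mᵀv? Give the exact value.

24267

Entry 3 ↔ basis t^2, so (Mᵀv)_{3} = Σᵢ (t^2)·vᵢ = (9)·(35) + (1)·(9) + (4)·(14) + (16)·(49) + (36)·(104) + (81)·(239) = 24267.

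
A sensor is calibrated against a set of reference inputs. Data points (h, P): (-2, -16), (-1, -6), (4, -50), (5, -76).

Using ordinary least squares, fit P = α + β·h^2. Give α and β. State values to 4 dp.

α = -3.7154, β = -2.8943

Sums needed: Σ1 = 4, Σh^2 = 46, Σh^2·h^2 = 898.
And ΣP = -148, Σh^2·P = -2770.
Normal equations: [[4, 46]; [46, 898]]·[α, β]ᵀ = [-148, -2770]ᵀ.
Δ = 4·898 − 46² = 1476.
α = ((-148)·898 − 46·(-2770))/1476 = -457/123; β = (4·(-2770) − 46·(-148))/1476 = -356/123.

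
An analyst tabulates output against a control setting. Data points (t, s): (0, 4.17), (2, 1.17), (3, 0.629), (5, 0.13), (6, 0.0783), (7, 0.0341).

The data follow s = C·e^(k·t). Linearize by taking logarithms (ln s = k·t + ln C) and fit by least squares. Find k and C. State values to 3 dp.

k = -0.688, C = 4.470

Linearized form: ln s = k·t + ln C. From the 6 transformed points,
Σt = 23.0000, Σ(t)² = 123.0000, Σln s = -6.8446, Σt·ln s = -50.2104.
Equations: 123.0000·k + 23.0000·ln C = -50.2104;  23.0000·k + 6·ln C = -6.8446.
Slope k = (n·Σt·ln s − Σt·Σln s)/(n·Σ(t)² − (Σt)²) = (6·-50.2104 − 23.0000·-6.8446)/209.0000 = -0.68822; ln C = (Σln s − k·Σt)/n = 1.49739, so C = exp(1.49739) = 4.47002.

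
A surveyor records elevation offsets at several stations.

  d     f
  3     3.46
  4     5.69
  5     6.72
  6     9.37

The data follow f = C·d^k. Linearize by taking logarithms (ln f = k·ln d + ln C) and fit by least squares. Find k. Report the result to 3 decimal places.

Linearized form: ln f = k·ln d + ln C. From the 4 transformed points,
Sums: Σln d = 5.8861, Σ(ln d)² = 8.9295, Σln f = 7.1226, Σln d·ln f = 10.8492.
Normal system: [[8.9295, 5.8861]; [5.8861, 4]]·[k, ln C]ᵀ = [10.8492, 7.1226]ᵀ.
Solving (det = 1.0716): k = 1.37433, ln C = -0.24172.

k = 1.374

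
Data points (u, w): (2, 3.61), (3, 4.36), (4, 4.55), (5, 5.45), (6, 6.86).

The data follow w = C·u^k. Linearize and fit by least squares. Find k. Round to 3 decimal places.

k = 0.534

With ln wᵢ as the transformed response and ln uᵢ as the regressor:
Σln u = 6.5793, Σ(ln u)² = 9.4099, Σln w = 7.8926, Σln u·ln w = 10.7873.
Equations: 9.4099·k + 6.5793·ln C = 10.7873;  6.5793·k + 5·ln C = 7.8926.
Solving (det = 3.7630): k = 0.53383, ln C = 0.87608.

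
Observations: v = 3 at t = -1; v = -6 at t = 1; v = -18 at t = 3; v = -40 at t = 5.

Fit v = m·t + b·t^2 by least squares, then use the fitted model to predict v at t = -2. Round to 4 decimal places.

v̂ = 4.3591

With design matrix X, XᵀX = [[36, 152]; [152, 708]] and Xᵀv = [-263, -1165]ᵀ.
Δ = 36·708 − 152² = 2384.
m = ((-263)·708 − 152·(-1165))/2384 = -2281/596; b = (36·(-1165) − 152·(-263))/2384 = -491/596.
At t = -2: v̂ = (-2281/596)·(-2) + (-491/596)·(4) = 1299/298.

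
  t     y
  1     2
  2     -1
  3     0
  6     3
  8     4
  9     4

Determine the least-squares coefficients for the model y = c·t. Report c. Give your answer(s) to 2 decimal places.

Setting ∂/∂c … = 0 gives: 195·c = 86.
c = 86/195 = 0.441026.

c = 0.44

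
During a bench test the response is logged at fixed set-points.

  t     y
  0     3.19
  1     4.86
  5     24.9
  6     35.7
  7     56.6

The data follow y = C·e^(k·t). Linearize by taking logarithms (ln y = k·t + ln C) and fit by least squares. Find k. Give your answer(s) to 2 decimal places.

k = 0.41

With ln yᵢ as the transformed response and tᵢ as the regressor:
Sums: Σt = 19.0000, Σ(t)² = 111.0000, Σln y = 13.5671, Σt·ln y = 67.3583.
Normal system: [[111.0000, 19.0000]; [19.0000, 5]]·[k, ln C]ᵀ = [67.3583, 13.5671]ᵀ.
Δ = 111.0000·5 − (19.0000)² = 194.0000; k = (67.3583·5 − 19.0000·13.5671)/194.0000 = 0.40730, ln C = (111.0000·13.5671 − 19.0000·67.3583)/194.0000 = 1.16566.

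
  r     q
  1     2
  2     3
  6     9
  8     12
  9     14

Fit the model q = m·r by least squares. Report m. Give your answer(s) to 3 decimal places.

m = 1.527

Normal-equation sums: Σr·r = 186.
Right-hand side: Σr·q = 284.
Hence m = 284 / 186 ≈ 1.52688.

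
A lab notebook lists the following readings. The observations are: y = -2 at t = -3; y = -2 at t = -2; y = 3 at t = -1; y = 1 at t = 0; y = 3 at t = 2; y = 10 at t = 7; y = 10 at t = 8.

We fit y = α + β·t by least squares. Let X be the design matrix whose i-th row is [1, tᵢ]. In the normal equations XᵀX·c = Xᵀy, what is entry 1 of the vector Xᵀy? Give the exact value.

23

Entry 1 ↔ basis 1, so (Xᵀy)_{1} = Σᵢ yᵢ = (1)·(-2) + (1)·(-2) + (1)·(3) + (1)·(1) + (1)·(3) + (1)·(10) + (1)·(10) = 23.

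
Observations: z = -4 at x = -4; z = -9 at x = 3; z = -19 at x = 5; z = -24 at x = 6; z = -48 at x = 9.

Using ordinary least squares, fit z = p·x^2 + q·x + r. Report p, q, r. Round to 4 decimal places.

p = -0.4423, q = -1.1664, r = -1.5936

With design matrix M, MᵀM = [[8819, 1033, 167]; [1033, 167, 19]; [167, 19, 5]] and Mᵀz = [-5372, -682, -104]ᵀ.
Row-reducing yields p = -234/529, q = -617/529, r = -843/529.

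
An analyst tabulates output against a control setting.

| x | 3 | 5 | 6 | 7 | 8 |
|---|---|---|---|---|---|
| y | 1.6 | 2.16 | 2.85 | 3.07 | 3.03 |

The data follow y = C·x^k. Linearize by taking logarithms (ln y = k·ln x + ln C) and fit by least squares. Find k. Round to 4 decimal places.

With ln yᵢ as the transformed response and ln xᵢ as the regressor:
Sums: Σln x = 8.5252, Σ(ln x)² = 15.1183, Σln y = 4.5177, Σln x·ln y = 8.1202.
Normal system: [[15.1183, 8.5252]; [8.5252, 5]]·[k, ln C]ᵀ = [8.1202, 4.5177]ᵀ.
Δ = 15.1183·5 − (8.5252)² = 2.9130; k = (8.1202·5 − 8.5252·4.5177)/2.9130 = 0.71650, ln C = (15.1183·4.5177 − 8.5252·8.1202)/2.9130 = -0.31811.

k = 0.7165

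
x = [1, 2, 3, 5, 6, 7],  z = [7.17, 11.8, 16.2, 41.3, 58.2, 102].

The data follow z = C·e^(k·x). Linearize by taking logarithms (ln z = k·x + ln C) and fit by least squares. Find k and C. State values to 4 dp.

With ln zᵢ as the transformed response and xᵢ as the regressor:
AᵀA = [[124.0000, 24.0000]; [24.0000, 6]], rhs = [90.6236, 19.6327]ᵀ  (here Σx = 24.0000, Σ(x)² = 124.0000, Σln z = 19.6327, Σx·ln z = 90.6236).
Solving (det = 168.0000): k = 0.43188, ln C = 1.54461, so C = exp(1.54461) = 4.68612.

k = 0.4319, C = 4.6861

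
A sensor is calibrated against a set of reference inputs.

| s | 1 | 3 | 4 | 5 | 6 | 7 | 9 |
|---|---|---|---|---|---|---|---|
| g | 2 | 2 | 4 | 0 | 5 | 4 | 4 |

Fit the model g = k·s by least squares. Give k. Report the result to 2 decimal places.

Compute the Gram sums: Σs·s = 217.
Moment sums: Σs·g = 118.
k = 118/217 = 0.543779.

k = 0.54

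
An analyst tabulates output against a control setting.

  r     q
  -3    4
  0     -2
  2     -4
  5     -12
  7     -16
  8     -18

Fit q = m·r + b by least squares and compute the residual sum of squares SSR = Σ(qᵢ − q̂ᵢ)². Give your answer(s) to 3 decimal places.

Forming XᵀX = [[151, 19]; [19, 6]] and Xᵀq = [-336, -48]ᵀ gives XᵀX·[m, b]ᵀ = Xᵀq.
Eliminating b: 6·(row 1) − 19·(row 2) gives 545·m = 6·(-336) − 19·(-48) = -1104, so m = -1104/545.
Then b = ((-48) − 19·(-1104/545))/6 = -864/545.
Residuals: -268/545, -226/545, 892/545, -156/545, -128/545, -114/545; SSR = 1784/545.

SSR = 3.273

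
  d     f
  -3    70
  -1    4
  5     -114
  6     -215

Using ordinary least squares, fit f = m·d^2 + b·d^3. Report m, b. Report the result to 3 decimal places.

The normal system AᵀA·[m, b]ᵀ = Aᵀf is [[2003, 10657]; [10657, 63011]]·[m, b]ᵀ = [-9956, -62584]ᵀ.
det = 2003·63011 − 10657² = 12639384.
m = ((-9956)·63011 − 10657·(-62584))/12639384 = 3301681/1053282; b = (2003·(-62584) − 10657·(-9956))/12639384 = -1604555/1053282.

m = 3.135, b = -1.523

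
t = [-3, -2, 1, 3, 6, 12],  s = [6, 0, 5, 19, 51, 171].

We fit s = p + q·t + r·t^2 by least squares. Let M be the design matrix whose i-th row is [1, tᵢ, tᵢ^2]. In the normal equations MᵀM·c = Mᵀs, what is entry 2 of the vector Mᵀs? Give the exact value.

Entry 2 ↔ basis t, so (Mᵀs)_{2} = Σᵢ (t)·sᵢ = (-3)·(6) + (-2)·(0) + (1)·(5) + (3)·(19) + (6)·(51) + (12)·(171) = 2402.

2402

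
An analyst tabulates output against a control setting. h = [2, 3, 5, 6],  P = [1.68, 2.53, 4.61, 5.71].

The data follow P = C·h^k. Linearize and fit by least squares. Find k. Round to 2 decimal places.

k = 1.12

Linearized form: ln P = k·ln h + ln C. From the 4 transformed points,
AᵀA = [[7.4881, 5.1930]; [5.1930, 4]], rhs = [6.9606, 4.7175]ᵀ  (here Σln h = 5.1930, Σ(ln h)² = 7.4881, Σln P = 4.7175, Σln h·ln P = 6.9606).
Δ = 7.4881·4 − (5.1930)² = 2.9856; k = (6.9606·4 − 5.1930·4.7175)/2.9856 = 1.12030, ln C = (7.4881·4.7175 − 5.1930·6.9606)/2.9856 = -0.27506.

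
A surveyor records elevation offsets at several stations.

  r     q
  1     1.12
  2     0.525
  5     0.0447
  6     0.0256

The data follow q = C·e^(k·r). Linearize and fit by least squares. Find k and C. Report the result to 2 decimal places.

k = -0.77, C = 2.41

Taking logs, ln q = k·r + ln C, so regress ln q on r.
Sums: Σr = 14.0000, Σ(r)² = 66.0000, Σln q = -7.3040, Σr·ln q = -38.7053.
Normal system: [[66.0000, 14.0000]; [14.0000, 4]]·[k, ln C]ᵀ = [-38.7053, -7.3040]ᵀ.
Δ = 66.0000·4 − (14.0000)² = 68.0000; k = (-38.7053·4 − 14.0000·-7.3040)/68.0000 = -0.77302, ln C = (66.0000·-7.3040 − 14.0000·-38.7053)/68.0000 = 0.87958, so C = exp(0.87958) = 2.40989.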